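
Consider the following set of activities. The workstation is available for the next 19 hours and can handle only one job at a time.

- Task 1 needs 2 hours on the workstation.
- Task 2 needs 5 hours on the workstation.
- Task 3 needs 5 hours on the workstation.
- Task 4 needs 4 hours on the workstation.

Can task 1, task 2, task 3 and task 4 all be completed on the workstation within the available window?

Running back to back, the jobs need 2 + 5 + 5 + 4 = 16 hours on the workstation.
Since 16 ≤ 19, they fit within the window.

Yes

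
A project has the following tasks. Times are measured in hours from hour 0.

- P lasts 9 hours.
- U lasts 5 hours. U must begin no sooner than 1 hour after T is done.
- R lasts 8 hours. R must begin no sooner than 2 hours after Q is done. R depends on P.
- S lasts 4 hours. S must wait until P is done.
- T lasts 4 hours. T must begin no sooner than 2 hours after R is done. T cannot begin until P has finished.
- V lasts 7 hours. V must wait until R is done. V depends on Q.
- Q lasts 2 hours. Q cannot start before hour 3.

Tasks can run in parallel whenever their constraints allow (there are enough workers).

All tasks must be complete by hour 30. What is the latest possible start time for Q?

6

U must finish by hour 30; it takes 5 hours, so it must start by 30 − 5 = hour 25.
T must finish before U (must start by hour 25, minus 1-hour gap → hour 24). With a 4-hour duration, T must start by 24 − 4 = hour 20.
To finish by hour 30, V (duration 7) must start no later than hour 23.
R must finish in time for T (must start by hour 20, minus 2-hour gap → hour 18); V (must start by hour 23). The tightest is hour 18, so R must start by 18 − 8 = hour 10.
Q has several dependents: R (must start by hour 10, minus 2-hour gap → hour 8); V (must start by hour 23). The earliest of those limits is hour 8, so Q must start by 8 − 2 = hour 6.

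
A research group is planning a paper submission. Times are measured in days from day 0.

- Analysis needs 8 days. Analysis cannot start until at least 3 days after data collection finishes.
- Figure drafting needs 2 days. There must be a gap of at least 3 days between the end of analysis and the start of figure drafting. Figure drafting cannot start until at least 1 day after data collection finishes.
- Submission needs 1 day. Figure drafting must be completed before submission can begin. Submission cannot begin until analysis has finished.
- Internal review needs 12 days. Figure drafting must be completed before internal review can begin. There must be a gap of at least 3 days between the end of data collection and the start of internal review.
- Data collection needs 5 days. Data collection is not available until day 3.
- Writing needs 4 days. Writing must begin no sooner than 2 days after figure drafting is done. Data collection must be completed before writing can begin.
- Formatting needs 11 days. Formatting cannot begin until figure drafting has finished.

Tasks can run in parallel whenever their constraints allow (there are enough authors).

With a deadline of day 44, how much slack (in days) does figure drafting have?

8

After its own release at day 3, data collection can start at day 3 and finishes at day 8.
Analysis cannot begin until data collection (finishes day 8, plus 3-day gap → day 11). It runs from day 11 to 11 + 8 = day 19.
Figure drafting has to wait for analysis (finishes day 19, plus 3-day gap → day 22); data collection (finishes day 8, plus 1-day gap → day 9). The latest of these is day 22, so figure drafting runs day 22 to 22 + 2 = day 24.

Working backward from the deadline:
To finish by day 44, writing (duration 4) must start no later than day 40.
Internal review must finish by day 44; it takes 12 days, so it must start by 44 − 12 = day 32.
Formatting must finish by day 44; it takes 11 days, so it must start by 44 − 11 = day 33.
Submission must finish by day 44; it takes 1 day, so it must start by 44 − 1 = day 43.
Figure drafting must finish in time for writing (must start by day 40, minus 2-day gap → day 38); internal review (must start by day 32); formatting (must start by day 33); submission (must start by day 43). The tightest is day 32, so figure drafting must start by 32 − 2 = day 30.
So figure drafting can start as early as day 22 and as late as day 30, giving 30 − 22 = 8 days of slack.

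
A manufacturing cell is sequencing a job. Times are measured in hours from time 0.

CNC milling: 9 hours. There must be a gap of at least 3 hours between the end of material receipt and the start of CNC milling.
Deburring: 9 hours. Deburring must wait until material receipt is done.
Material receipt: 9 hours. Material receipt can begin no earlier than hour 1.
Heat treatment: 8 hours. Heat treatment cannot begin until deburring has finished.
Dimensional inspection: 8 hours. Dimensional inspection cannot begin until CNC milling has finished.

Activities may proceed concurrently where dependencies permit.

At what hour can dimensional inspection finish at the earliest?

30

After its own release at hour 1, material receipt can start at hour 1 and finishes at hour 10.
CNC milling cannot begin until material receipt (finishes hour 10, plus 3-hour gap → hour 13). It runs from hour 13 to 13 + 9 = hour 22.
Dimensional inspection waits on CNC milling (finishes hour 22), so it starts at hour 22 and finishes at 22 + 8 = hour 30.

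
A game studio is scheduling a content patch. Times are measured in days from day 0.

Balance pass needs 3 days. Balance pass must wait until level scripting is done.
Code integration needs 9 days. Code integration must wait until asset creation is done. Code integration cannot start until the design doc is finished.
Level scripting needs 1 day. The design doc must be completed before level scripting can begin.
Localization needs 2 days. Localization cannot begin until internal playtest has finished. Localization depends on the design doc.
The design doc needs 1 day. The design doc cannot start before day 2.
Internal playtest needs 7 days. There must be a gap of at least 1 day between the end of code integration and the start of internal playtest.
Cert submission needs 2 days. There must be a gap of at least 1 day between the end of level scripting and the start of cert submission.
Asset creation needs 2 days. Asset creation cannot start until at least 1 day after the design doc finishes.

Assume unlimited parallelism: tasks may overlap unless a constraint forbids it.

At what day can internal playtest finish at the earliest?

23

The design doc waits on its own release at day 2, so it starts at day 2 and finishes at 2 + 1 = day 3.
Asset creation waits on the design doc (finishes day 3, plus 1-day gap → day 4), so it starts at day 4 and finishes at 4 + 2 = day 6.
Code integration cannot start until asset creation (finishes day 6); the design doc (finishes day 3). The controlling bound is day 6, so code integration finishes at 6 + 9 = day 15.
Internal playtest waits on code integration (finishes day 15, plus 1-day gap → day 16), so it starts at day 16 and finishes at 16 + 7 = day 23.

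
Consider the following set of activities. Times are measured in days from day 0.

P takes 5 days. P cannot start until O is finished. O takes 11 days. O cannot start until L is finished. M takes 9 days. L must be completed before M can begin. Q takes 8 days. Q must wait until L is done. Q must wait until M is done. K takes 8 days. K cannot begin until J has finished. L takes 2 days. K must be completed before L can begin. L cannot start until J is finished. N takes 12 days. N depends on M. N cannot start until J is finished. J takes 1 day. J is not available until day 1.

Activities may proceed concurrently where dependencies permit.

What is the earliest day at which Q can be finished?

J cannot begin until its own release at day 1. It runs from day 1 to 1 + 1 = day 2.
After J (finishes day 2), K can start at day 2 and finishes at day 10.
L has to wait for K (finishes day 10); J (finishes day 2). The latest of these is day 10, so L runs day 10 to 10 + 2 = day 12.
After L (finishes day 12), M can start at day 12 and finishes at day 21.
Q cannot start until L (finishes day 12); M (finishes day 21). The controlling bound is day 21, so Q finishes at 21 + 8 = day 29.

29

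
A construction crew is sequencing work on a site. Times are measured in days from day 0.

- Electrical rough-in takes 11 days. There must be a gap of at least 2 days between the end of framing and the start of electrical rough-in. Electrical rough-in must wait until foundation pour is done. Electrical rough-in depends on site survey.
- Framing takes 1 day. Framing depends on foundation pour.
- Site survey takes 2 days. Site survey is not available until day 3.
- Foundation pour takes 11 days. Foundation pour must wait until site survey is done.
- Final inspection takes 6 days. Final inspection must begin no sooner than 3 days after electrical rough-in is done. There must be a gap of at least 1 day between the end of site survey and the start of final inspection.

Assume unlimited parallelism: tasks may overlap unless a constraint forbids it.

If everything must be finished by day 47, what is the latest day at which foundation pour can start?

13

Final inspection must finish by day 47; it takes 6 days, so it must start by 47 − 6 = day 41.
Since final inspection (must start by day 41, minus 3-day gap → day 38) depends on it, electrical rough-in must finish by day 38. Backing off its 11-day duration gives a latest start of day 27.
Framing feeds into electrical rough-in (must start by day 27, minus 2-day gap → day 25); so framing must finish by day 25 and therefore start by day 24.
Foundation pour has several dependents: framing (must start by day 24); electrical rough-in (must start by day 27). The earliest of those limits is day 24, so foundation pour must start by 24 − 11 = day 13.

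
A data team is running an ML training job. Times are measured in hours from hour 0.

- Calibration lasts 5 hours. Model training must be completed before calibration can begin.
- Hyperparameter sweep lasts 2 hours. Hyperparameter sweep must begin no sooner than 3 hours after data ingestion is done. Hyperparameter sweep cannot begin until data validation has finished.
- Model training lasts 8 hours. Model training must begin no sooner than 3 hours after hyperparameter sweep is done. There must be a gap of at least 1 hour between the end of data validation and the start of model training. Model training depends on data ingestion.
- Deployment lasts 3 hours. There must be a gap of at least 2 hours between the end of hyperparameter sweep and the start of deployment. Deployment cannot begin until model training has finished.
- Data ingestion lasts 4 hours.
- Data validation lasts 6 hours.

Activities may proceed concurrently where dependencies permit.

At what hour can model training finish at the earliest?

Data validation has no prerequisites, so it starts at hour 0 and finishes at hour 6.
Nothing blocks data ingestion, so it runs from hour 0 to hour 4.
Hyperparameter sweep has to wait for data ingestion (finishes hour 4, plus 3-hour gap → hour 7); data validation (finishes hour 6). The latest of these is hour 7, so hyperparameter sweep runs hour 7 to 7 + 2 = hour 9.
Model training cannot start until hyperparameter sweep (finishes hour 9, plus 3-hour gap → hour 12); data validation (finishes hour 6, plus 1-hour gap → hour 7); data ingestion (finishes hour 4). The controlling bound is hour 12, so model training finishes at 12 + 8 = hour 20.

20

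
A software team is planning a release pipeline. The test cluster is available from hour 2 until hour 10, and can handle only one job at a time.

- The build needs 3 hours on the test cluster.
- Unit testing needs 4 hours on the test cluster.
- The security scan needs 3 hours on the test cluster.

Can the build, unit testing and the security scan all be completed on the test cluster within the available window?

The test cluster window is 10 − 2 = 8 hours.
Running back to back, the jobs need 3 + 4 + 3 = 10 hours on the test cluster.
Since 10 > 8, they cannot all fit.

No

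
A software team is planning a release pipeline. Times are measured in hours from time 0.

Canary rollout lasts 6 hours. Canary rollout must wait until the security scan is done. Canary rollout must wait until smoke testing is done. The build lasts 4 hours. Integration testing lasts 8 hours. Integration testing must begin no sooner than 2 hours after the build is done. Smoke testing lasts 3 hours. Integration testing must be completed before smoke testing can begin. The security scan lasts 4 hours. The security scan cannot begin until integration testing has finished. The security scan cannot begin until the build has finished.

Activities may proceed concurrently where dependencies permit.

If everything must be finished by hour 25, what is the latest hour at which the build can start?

Nothing follows canary rollout; the deadline of hour 25 is its only limit. It must start by 25 − 6 = hour 19.
The security scan has to be done before canary rollout (must start by hour 19). That means finishing by hour 19, i.e. starting by 19 − 4 = hour 15.
Smoke testing must finish before canary rollout (must start by hour 19). With a 3-hour duration, smoke testing must start by 19 − 3 = hour 16.
Integration testing feeds the security scan (must start by hour 15); smoke testing (must start by hour 16). Taking the minimum, integration testing must finish by hour 15 and start by 15 − 8 = hour 7.
The build has several dependents: integration testing (must start by hour 7, minus 2-hour gap → hour 5); the security scan (must start by hour 15). The earliest of those limits is hour 5, so the build must start by 5 − 4 = hour 1.

1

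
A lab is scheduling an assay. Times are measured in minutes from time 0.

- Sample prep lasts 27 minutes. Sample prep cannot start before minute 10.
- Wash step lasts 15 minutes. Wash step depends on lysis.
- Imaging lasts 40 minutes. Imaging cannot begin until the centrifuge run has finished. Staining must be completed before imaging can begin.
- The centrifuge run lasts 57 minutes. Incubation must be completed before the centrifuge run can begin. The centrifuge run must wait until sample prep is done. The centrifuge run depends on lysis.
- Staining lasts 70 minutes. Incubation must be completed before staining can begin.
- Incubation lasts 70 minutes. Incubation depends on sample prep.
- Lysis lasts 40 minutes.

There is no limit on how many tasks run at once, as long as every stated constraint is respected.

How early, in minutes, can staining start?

107

After its own release at minute 10, sample prep can start at minute 10 and finishes at minute 37.
Incubation cannot begin until sample prep (finishes minute 37). It runs from minute 37 to 37 + 70 = minute 107.
Staining waits on incubation (finishes minute 107), so the earliest it can start is minute 107.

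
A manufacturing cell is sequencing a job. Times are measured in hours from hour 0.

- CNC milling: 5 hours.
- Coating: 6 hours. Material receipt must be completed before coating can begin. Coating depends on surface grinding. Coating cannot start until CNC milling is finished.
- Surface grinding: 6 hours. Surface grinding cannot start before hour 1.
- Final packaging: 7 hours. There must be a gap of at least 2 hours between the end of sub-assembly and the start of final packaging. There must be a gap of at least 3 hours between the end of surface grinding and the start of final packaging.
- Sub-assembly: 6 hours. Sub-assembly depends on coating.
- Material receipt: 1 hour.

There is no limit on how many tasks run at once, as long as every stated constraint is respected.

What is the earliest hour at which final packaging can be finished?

28

After its own release at hour 1, surface grinding can start at hour 1 and finishes at hour 7.
CNC milling has no prerequisites, so it starts at hour 0 and finishes at hour 5.
Material receipt can start immediately at hour 0; it finishes at hour 1.
Coating cannot start until material receipt (finishes hour 1); surface grinding (finishes hour 7); CNC milling (finishes hour 5). The controlling bound is hour 7, so coating finishes at 7 + 6 = hour 13.
Sub-assembly cannot begin until coating (finishes hour 13). It runs from hour 13 to 13 + 6 = hour 19.
Final packaging has to wait for sub-assembly (finishes hour 19, plus 2-hour gap → hour 21); surface grinding (finishes hour 7, plus 3-hour gap → hour 10). The latest of these is hour 21, so final packaging runs hour 21 to 21 + 7 = hour 28.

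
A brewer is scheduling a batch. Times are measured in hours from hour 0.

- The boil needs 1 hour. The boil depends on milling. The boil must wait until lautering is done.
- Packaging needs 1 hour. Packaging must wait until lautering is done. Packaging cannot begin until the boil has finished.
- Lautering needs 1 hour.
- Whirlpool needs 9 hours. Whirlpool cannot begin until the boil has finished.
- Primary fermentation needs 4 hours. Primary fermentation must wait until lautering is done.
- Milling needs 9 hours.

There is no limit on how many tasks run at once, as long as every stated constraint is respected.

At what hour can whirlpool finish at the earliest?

Lautering can start immediately at hour 0; it finishes at hour 1.
Milling has no prerequisites, so it starts at hour 0 and finishes at hour 9.
For the boil: milling (finishes hour 9); lautering (finishes hour 1). Taking the maximum gives a start of hour 9, and it finishes at 9 + 1 = hour 10.
After the boil (finishes hour 10), whirlpool can start at hour 10 and finishes at hour 19.

19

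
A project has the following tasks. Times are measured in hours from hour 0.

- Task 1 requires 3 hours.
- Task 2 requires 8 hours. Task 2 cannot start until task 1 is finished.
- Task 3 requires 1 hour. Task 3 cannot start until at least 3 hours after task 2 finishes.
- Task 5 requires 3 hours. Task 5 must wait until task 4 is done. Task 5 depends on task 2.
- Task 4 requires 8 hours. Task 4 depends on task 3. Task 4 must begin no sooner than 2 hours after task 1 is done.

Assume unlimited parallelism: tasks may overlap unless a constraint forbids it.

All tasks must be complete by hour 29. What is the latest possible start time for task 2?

6

To finish by hour 29, task 5 (duration 3) must start no later than hour 26.
Task 4 has to be done before task 5 (must start by hour 26). That means finishing by hour 26, i.e. starting by 26 − 8 = hour 18.
Task 3 feeds into task 4 (must start by hour 18); so task 3 must finish by hour 18 and therefore start by hour 17.
Task 2 must finish in time for task 3 (must start by hour 17, minus 3-hour gap → hour 14); task 5 (must start by hour 26). The tightest is hour 14, so task 2 must start by 14 − 8 = hour 6.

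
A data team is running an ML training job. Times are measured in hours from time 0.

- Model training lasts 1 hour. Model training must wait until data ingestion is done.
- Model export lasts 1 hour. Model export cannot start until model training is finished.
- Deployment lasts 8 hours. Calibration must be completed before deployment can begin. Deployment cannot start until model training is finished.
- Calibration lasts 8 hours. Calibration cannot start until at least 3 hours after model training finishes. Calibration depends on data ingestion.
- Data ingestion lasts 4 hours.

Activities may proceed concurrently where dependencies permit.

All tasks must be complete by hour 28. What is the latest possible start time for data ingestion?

4

Deployment has no dependents, so it just needs to finish by hour 28. Starting by 28 − 8 = hour 20 achieves that.
Since deployment (must start by hour 20) depends on it, calibration must finish by hour 20. Backing off its 8-hour duration gives a latest start of hour 12.
Model export has no dependents, so it just needs to finish by hour 28. Starting by 28 − 1 = hour 27 achieves that.
Model training feeds calibration (must start by hour 12, minus 3-hour gap → hour 9); model export (must start by hour 27); deployment (must start by hour 20). Taking the minimum, model training must finish by hour 9 and start by 9 − 1 = hour 8.
Data ingestion feeds model training (must start by hour 8); calibration (must start by hour 12). Taking the minimum, data ingestion must finish by hour 8 and start by 8 − 4 = hour 4.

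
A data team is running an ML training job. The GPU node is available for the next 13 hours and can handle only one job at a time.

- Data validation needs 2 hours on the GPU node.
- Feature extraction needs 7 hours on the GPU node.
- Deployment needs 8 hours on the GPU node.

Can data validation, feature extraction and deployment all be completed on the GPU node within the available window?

Running back to back, the jobs need 2 + 7 + 8 = 17 hours on the GPU node.
Since 17 > 13, they cannot all fit.

No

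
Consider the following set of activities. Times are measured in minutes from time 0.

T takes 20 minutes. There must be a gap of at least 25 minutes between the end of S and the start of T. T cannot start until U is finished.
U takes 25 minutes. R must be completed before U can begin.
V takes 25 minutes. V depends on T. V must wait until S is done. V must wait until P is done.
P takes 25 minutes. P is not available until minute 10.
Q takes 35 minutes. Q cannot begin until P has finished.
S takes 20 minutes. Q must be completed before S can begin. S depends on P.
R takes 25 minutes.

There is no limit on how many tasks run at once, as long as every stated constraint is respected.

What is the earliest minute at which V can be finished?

R has no prerequisites, so it starts at minute 0 and finishes at minute 25.
After R (finishes minute 25), U can start at minute 25 and finishes at minute 50.
P cannot begin until its own release at minute 10. It runs from minute 10 to 10 + 25 = minute 35.
After P (finishes minute 35), Q can start at minute 35 and finishes at minute 70.
S cannot start until Q (finishes minute 70); P (finishes minute 35). The controlling bound is minute 70, so S finishes at 70 + 20 = minute 90.
T needs all of S (finishes minute 90, plus 25-minute gap → minute 115); U (finishes minute 50). That puts its earliest start at minute 115; it finishes at 115 + 20 = minute 135.
For V: T (finishes minute 135); S (finishes minute 90); P (finishes minute 35). Taking the maximum gives a start of minute 135, and it finishes at 135 + 25 = minute 160.

160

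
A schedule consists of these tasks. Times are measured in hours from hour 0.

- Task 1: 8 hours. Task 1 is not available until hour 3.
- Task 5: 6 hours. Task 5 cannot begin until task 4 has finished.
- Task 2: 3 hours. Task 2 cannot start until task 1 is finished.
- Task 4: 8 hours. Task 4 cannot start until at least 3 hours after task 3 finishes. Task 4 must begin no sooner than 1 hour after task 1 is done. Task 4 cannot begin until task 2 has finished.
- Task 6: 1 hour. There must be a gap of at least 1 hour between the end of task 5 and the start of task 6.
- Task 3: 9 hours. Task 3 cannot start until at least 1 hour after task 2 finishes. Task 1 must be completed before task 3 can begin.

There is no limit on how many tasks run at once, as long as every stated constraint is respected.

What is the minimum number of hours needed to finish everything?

Task 1 cannot begin until its own release at hour 3. It runs from hour 3 to 3 + 8 = hour 11.
After task 1 (finishes hour 11), task 2 can start at hour 11 and finishes at hour 14.
Task 3 needs all of task 2 (finishes hour 14, plus 1-hour gap → hour 15); task 1 (finishes hour 11). That puts its earliest start at hour 15; it finishes at 15 + 9 = hour 24.
Task 4 cannot start until task 3 (finishes hour 24, plus 3-hour gap → hour 27); task 1 (finishes hour 11, plus 1-hour gap → hour 12); task 2 (finishes hour 14). The controlling bound is hour 27, so task 4 finishes at 27 + 8 = hour 35.
Task 5 cannot begin until task 4 (finishes hour 35). It runs from hour 35 to 35 + 6 = hour 41.
After task 5 (finishes hour 41, plus 1-hour gap → hour 42), task 6 can start at hour 42 and finishes at hour 43.
All tasks are finished once the last one completes. Finish times: Task 1 at 11, Task 2 at 14, Task 3 at 24, Task 4 at 35, Task 5 at 41, Task 6 at 43. The latest is hour 43.

43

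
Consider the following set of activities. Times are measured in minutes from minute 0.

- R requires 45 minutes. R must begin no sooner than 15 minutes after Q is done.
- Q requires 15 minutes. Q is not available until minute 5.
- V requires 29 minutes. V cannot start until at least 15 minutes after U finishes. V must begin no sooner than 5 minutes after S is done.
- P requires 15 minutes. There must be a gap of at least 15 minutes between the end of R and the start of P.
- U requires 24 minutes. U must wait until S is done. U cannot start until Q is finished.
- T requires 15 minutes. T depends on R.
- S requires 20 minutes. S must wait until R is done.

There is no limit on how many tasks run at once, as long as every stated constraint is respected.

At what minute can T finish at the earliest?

Q waits on its own release at minute 5, so it starts at minute 5 and finishes at 5 + 15 = minute 20.
R waits on Q (finishes minute 20, plus 15-minute gap → minute 35), so it starts at minute 35 and finishes at 35 + 45 = minute 80.
After R (finishes minute 80), T can start at minute 80 and finishes at minute 95.

95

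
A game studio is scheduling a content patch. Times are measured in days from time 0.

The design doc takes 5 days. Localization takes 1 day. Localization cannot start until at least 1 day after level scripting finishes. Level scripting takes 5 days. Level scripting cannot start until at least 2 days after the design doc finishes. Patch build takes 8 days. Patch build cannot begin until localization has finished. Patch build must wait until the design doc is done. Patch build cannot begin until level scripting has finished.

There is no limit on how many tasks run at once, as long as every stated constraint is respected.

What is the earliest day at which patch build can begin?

The design doc has no prerequisites, so it starts at day 0 and finishes at day 5.
After the design doc (finishes day 5, plus 2-day gap → day 7), level scripting can start at day 7 and finishes at day 12.
After level scripting (finishes day 12, plus 1-day gap → day 13), localization can start at day 13 and finishes at day 14.
Patch build waits on localization (finishes day 14); the design doc (finishes day 5); level scripting (finishes day 12). The latest of these is day 14, which is the earliest patch build can start.

14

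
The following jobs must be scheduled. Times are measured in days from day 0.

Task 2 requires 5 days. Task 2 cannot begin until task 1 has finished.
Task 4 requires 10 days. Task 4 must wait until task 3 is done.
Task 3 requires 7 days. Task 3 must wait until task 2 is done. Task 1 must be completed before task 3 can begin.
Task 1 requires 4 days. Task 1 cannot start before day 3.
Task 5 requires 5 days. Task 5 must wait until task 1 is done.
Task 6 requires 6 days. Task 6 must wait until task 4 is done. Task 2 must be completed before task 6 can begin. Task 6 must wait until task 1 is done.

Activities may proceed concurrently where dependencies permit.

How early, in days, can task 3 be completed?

19

Task 1 cannot begin until its own release at day 3. It runs from day 3 to 3 + 4 = day 7.
Task 2 cannot begin until task 1 (finishes day 7). It runs from day 7 to 7 + 5 = day 12.
Task 3 needs all of task 2 (finishes day 12); task 1 (finishes day 7). That puts its earliest start at day 12; it finishes at 12 + 7 = day 19.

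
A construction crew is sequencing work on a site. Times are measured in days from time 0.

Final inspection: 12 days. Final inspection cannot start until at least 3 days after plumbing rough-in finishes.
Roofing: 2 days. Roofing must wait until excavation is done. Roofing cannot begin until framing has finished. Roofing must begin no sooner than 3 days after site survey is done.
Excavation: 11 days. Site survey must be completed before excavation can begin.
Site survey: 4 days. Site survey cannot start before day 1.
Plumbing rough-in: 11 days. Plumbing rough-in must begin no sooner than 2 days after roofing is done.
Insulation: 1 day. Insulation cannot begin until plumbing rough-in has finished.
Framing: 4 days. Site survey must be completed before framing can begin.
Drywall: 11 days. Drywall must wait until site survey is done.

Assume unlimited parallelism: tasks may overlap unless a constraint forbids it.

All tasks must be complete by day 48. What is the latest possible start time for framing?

Insulation has no dependents, so it just needs to finish by day 48. Starting by 48 − 1 = day 47 achieves that.
Final inspection has no dependents, so it just needs to finish by day 48. Starting by 48 − 12 = day 36 achieves that.
Plumbing rough-in must finish in time for insulation (must start by day 47); final inspection (must start by day 36, minus 3-day gap → day 33). The tightest is day 33, so plumbing rough-in must start by 33 − 11 = day 22.
Roofing has to be done before plumbing rough-in (must start by day 22, minus 2-day gap → day 20). That means finishing by day 20, i.e. starting by 20 − 2 = day 18.
Framing has to be done before roofing (must start by day 18). That means finishing by day 18, i.e. starting by 18 − 4 = day 14.

14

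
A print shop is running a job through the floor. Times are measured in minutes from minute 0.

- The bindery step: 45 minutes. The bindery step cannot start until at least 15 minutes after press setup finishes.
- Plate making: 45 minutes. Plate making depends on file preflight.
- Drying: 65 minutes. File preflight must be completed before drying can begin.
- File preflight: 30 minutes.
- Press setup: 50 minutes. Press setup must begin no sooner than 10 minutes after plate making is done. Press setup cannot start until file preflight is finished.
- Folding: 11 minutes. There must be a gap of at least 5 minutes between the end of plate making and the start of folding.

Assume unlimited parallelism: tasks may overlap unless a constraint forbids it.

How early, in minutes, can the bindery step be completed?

Nothing blocks file preflight, so it runs from minute 0 to minute 30.
After file preflight (finishes minute 30), plate making can start at minute 30 and finishes at minute 75.
Press setup has to wait for plate making (finishes minute 75, plus 10-minute gap → minute 85); file preflight (finishes minute 30). The latest of these is minute 85, so press setup runs minute 85 to 85 + 50 = minute 135.
The bindery step cannot begin until press setup (finishes minute 135, plus 15-minute gap → minute 150). It runs from minute 150 to 150 + 45 = minute 195.

195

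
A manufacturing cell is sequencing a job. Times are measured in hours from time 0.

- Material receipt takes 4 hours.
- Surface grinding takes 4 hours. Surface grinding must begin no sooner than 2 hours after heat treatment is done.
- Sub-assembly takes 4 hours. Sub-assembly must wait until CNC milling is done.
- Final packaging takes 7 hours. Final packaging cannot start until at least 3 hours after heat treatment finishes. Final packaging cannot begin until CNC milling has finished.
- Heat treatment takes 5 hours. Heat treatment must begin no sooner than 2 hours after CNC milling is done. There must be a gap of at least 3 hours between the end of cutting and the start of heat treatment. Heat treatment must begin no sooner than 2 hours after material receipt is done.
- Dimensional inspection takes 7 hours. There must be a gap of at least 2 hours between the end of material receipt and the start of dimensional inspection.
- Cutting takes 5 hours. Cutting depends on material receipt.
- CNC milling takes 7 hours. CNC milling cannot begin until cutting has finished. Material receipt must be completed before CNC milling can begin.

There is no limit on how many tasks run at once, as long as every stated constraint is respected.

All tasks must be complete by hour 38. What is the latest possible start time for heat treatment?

23

Surface grinding has no dependents, so it just needs to finish by hour 38. Starting by 38 − 4 = hour 34 achieves that.
To finish by hour 38, final packaging (duration 7) must start no later than hour 31.
For heat treatment: surface grinding (must start by hour 34, minus 2-hour gap → hour 32); final packaging (must start by hour 31, minus 3-hour gap → hour 28). The most restrictive is hour 28; with a 5-hour duration, heat treatment must start by hour 23.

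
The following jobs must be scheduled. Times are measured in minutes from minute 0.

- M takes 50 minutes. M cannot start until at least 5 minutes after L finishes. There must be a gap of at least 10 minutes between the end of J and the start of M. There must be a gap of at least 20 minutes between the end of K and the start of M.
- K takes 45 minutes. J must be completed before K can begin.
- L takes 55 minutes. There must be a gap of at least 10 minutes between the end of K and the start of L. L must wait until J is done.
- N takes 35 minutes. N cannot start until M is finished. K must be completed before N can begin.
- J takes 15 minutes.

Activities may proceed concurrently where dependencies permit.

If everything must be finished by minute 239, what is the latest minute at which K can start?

39

N has no dependents, so it just needs to finish by minute 239. Starting by 239 − 35 = minute 204 achieves that.
M has to be done before N (must start by minute 204). That means finishing by minute 204, i.e. starting by 204 − 50 = minute 154.
L feeds into M (must start by minute 154, minus 5-minute gap → minute 149); so L must finish by minute 149 and therefore start by minute 94.
K feeds L (must start by minute 94, minus 10-minute gap → minute 84); M (must start by minute 154, minus 20-minute gap → minute 134); N (must start by minute 204). Taking the minimum, K must finish by minute 84 and start by 84 − 45 = minute 39.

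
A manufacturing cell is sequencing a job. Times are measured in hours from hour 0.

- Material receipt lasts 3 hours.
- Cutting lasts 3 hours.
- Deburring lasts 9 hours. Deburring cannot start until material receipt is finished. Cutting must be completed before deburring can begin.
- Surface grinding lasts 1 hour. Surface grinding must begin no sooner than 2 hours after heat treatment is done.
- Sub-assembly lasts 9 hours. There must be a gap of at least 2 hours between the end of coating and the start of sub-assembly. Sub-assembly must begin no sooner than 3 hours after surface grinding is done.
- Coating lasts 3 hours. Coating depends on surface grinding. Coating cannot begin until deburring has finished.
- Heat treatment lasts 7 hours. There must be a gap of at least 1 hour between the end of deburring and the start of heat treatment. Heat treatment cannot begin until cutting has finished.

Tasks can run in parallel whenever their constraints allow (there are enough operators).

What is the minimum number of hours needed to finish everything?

37

Nothing blocks cutting, so it runs from hour 0 to hour 3.
Material receipt has no prerequisites, so it starts at hour 0 and finishes at hour 3.
Deburring needs all of material receipt (finishes hour 3); cutting (finishes hour 3). That puts its earliest start at hour 3; it finishes at 3 + 9 = hour 12.
Heat treatment has to wait for deburring (finishes hour 12, plus 1-hour gap → hour 13); cutting (finishes hour 3). The latest of these is hour 13, so heat treatment runs hour 13 to 13 + 7 = hour 20.
Surface grinding waits on heat treatment (finishes hour 20, plus 2-hour gap → hour 22), so it starts at hour 22 and finishes at 22 + 1 = hour 23.
Coating needs all of surface grinding (finishes hour 23); deburring (finishes hour 12). That puts its earliest start at hour 23; it finishes at 23 + 3 = hour 26.
For sub-assembly: coating (finishes hour 26, plus 2-hour gap → hour 28); surface grinding (finishes hour 23, plus 3-hour gap → hour 26). Taking the maximum gives a start of hour 28, and it finishes at 28 + 9 = hour 37.
All tasks are finished once the last one completes. Finish times: Material receipt at 3, Cutting at 3, Deburring at 12, Heat treatment at 20, Surface grinding at 23, Coating at 26, Sub-assembly at 37. The latest is hour 37.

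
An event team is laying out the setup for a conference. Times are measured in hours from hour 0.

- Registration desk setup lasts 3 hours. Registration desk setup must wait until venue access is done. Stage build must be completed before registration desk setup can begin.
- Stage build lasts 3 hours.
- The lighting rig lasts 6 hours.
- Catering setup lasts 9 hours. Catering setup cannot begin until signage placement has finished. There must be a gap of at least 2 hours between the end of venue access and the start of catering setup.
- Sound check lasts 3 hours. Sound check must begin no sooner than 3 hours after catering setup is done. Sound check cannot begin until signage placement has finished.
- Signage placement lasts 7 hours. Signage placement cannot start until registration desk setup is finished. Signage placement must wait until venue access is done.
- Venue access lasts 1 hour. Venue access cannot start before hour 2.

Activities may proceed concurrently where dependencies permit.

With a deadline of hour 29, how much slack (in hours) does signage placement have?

Stage build can start immediately at hour 0; it finishes at hour 3.
Venue access cannot begin until its own release at hour 2. It runs from hour 2 to 2 + 1 = hour 3.
Registration desk setup cannot start until venue access (finishes hour 3); stage build (finishes hour 3). The controlling bound is hour 3, so registration desk setup finishes at 3 + 3 = hour 6.
Signage placement has to wait for registration desk setup (finishes hour 6); venue access (finishes hour 3). The latest of these is hour 6, so signage placement runs hour 6 to 6 + 7 = hour 13.

Working backward from the deadline:
Sound check must finish by hour 29; it takes 3 hours, so it must start by 29 − 3 = hour 26.
Since sound check (must start by hour 26, minus 3-hour gap → hour 23) depends on it, catering setup must finish by hour 23. Backing off its 9-hour duration gives a latest start of hour 14.
Signage placement must finish in time for catering setup (must start by hour 14); sound check (must start by hour 26). The tightest is hour 14, so signage placement must start by 14 − 7 = hour 7.
So signage placement can start as early as hour 6 and as late as hour 7, giving 7 − 6 = 1 hour of slack.

1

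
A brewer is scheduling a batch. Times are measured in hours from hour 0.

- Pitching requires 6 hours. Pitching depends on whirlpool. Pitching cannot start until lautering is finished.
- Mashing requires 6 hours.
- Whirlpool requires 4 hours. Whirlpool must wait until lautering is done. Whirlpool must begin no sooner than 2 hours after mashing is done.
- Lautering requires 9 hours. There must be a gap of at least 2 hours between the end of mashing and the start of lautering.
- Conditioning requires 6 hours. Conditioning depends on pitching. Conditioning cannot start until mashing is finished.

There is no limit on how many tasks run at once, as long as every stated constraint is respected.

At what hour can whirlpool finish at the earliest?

Mashing can start immediately at hour 0; it finishes at hour 6.
Lautering cannot begin until mashing (finishes hour 6, plus 2-hour gap → hour 8). It runs from hour 8 to 8 + 9 = hour 17.
Whirlpool cannot start until lautering (finishes hour 17); mashing (finishes hour 6, plus 2-hour gap → hour 8). The controlling bound is hour 17, so whirlpool finishes at 17 + 4 = hour 21.

21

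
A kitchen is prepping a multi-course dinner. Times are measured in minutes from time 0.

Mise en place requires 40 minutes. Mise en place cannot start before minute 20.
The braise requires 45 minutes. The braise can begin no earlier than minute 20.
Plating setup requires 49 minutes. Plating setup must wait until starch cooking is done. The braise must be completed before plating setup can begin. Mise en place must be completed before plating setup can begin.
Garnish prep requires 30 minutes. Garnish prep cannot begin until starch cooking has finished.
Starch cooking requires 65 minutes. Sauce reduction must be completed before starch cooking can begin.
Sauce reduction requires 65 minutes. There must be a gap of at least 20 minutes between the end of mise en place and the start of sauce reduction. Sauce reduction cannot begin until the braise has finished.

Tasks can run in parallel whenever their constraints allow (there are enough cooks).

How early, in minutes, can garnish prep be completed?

After its own release at minute 20, the braise can start at minute 20 and finishes at minute 65.
Mise en place waits on its own release at minute 20, so it starts at minute 20 and finishes at 20 + 40 = minute 60.
For sauce reduction: mise en place (finishes minute 60, plus 20-minute gap → minute 80); the braise (finishes minute 65). Taking the maximum gives a start of minute 80, and it finishes at 80 + 65 = minute 145.
After sauce reduction (finishes minute 145), starch cooking can start at minute 145 and finishes at minute 210.
Garnish prep waits on starch cooking (finishes minute 210), so it starts at minute 210 and finishes at 210 + 30 = minute 240.

240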